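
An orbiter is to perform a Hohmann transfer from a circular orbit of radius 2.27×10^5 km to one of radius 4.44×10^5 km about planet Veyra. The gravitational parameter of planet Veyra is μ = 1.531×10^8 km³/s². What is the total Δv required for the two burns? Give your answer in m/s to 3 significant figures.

Δv = 7200 m/s

Semi-major axis of the transfer orbit: a_t = (2.270×10^5 + 4.440×10^5)/2 = 3.355×10^5 km.
At r₁ the circular-orbit speed is v₁ = √(μ/r₁) = 25.970 km/s.
Transfer-orbit speed at r₁ (v² = μ(2/r − 1/a)): v_p = √[μ(2/r₁ − 1/a_t)] = 29.876 km/s.
First burn Δv₁ = |v_p − v₁| = 3.906 km/s.
At r₂, v₂ = √(μ/r₂) = 18.569 km/s.
Transfer-orbit speed at r₂: v_a = √[μ(2/r₂ − 1/a_t)] = 15.274 km/s.
Second burn Δv₂ = |v₂ − v_a| = 3.295 km/s.
Δv = Δv₁ + Δv₂ = 3.906 + 3.295 = 7.201 km/s.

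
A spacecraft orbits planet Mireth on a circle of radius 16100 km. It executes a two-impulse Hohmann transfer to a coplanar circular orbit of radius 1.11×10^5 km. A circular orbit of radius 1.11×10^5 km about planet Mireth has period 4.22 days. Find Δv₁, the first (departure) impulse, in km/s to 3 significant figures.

From Kepler's third law T² = 4π²r³/μ at r = 1.11×10^5 km, T = 4.22 days = 4.22 × 86400 s = 3.64608×10^5 s: μ = 4π²r³/T² = 4.06140×10^5 km³/s².
Semi-major axis of the transfer orbit: a_t = (16100 + 1.110×10^5)/2 = 63550 km.
Circular speed at r = 16100 km: v_c = √(μ/r) = 5.023 km/s.
Transfer-orbit speed at the same r (vis-viva, a = a_t): v_t = √[μ(2/r − 1/a_t)] = 6.638 km/s.
Δv₁ = |v_t − v_c| = |6.638 − 5.023| = 1.615 km/s.

Δv₁ = 1.62 km/s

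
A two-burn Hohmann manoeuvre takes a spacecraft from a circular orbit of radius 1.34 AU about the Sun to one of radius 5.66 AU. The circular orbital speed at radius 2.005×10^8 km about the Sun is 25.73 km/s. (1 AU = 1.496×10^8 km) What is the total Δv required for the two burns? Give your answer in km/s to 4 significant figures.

From the circular-orbit relation v² = μ/r at r = 2.005×10^8 km: μ = v²r = (25.73)² × 2.005×10^8 = 1.32738×10^11 km³/s².
In km: r₁ = 1.34 × 1.496×10^8 = 2.00464×10^8 km; r₂ = 5.66 × 1.496×10^8 = 8.46736×10^8 km.
The Hohmann ellipse has a_t = (r₁ + r₂)/2 = 5.236×10^8 km.
Circular speed at r₁: v₁ = √(μ/r₁) = √(1.32738×10^11/2.00464×10^8) = 25.732 km/s.
Transfer-orbit speed at r₁ (vis-viva): v_p = √[μ(2/r₁ − 1/a_t)] = 32.723 km/s.
First burn Δv₁ = |v_p − v₁| = 6.991 km/s.
At r₂, v₂ = √(μ/r₂) = 12.52 km/s.
Transfer-orbit speed at r₂: v_a = √[μ(2/r₂ − 1/a_t)] = 7.747 km/s.
Second burn Δv₂ = |v₂ − v_a| = 4.773 km/s.
Total Δv = Δv₁ + Δv₂ = 11.76 km/s.

Δv = 11.76 km/s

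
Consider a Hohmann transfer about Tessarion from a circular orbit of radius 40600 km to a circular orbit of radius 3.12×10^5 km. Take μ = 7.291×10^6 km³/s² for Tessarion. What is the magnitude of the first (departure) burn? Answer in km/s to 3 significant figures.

Transfer-ellipse semi-major axis a_t = (r₁ + r₂)/2 = (40600 + 3.120×10^5)/2 = 1.763×10^5 km.
Circular speed at r = 40600 km: v_c = √(μ/r) = 13.401 km/s.
Vis-viva on the transfer ellipse at r = 40600 km gives v_t = √[μ(2/r − 1/a_t)] = 17.827 km/s.
Δv₁ = |v_t − v_c| = |17.827 − 13.401| = 4.426 km/s.

Δv₁ = 4.43 km/s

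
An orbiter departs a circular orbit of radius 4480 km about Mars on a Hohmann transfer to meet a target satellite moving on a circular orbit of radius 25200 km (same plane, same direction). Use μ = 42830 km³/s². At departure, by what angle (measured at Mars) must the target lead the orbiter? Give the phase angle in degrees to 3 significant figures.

Transfer-ellipse semi-major axis a_t = (r₁ + r₂)/2 = (4480 + 25200)/2 = 14840 km.
The half-period of the transfer ellipse is t = π√(a_t³/μ) = 27443 s.
The target's mean motion on its circular orbit is ω₂ = √(μ/r₂³) = 5.1734×10^-5 rad/s.
Angle swept by the target during transfer: ω₂·t = 1.4197 rad = 81.34°.
The orbiter traverses 180° on the transfer ellipse, so the target must lead by 180° − 81.34° = 98.7°.

φ = 98.7°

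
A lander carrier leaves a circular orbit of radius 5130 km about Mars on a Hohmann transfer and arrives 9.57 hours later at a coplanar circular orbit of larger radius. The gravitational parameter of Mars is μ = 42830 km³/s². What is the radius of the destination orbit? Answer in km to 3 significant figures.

Transfer time t = 9.57 hours = 34452 s, and t = π√(a_t³/μ).
So a_t = (μ t²/π²)^(1/3) = (42830 × (34452)² / π²)^(1/3) = 17270 km.
Since a_t = (r₁ + r₂)/2, r₂ = 2a_t − r₁ = 2×17270 − 5130 = 29410 km.

r₂ = 29400 km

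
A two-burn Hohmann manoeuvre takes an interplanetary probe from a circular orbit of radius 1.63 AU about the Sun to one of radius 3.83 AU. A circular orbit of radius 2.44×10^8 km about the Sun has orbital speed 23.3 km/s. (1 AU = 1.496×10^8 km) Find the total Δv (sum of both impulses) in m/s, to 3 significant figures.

Δv = 7760 m/s

From the circular-orbit relation v² = μ/r at r = 2.44×10^8 km: μ = v²r = (23.3)² × 2.44×10^8 = 1.32465×10^11 km³/s².
In km: r₁ = 1.63 × 1.496×10^8 = 2.43848×10^8 km; r₂ = 3.83 × 1.496×10^8 = 5.72968×10^8 km.
Semi-major axis of the transfer orbit: a_t = (2.43848×10^8 + 5.72968×10^8)/2 = 4.08408×10^8 km.
At r₁ the circular-orbit speed is v₁ = √(μ/r₁) = 23.307 km/s.
On the transfer ellipse at r₁, vis-viva equation gives v_p = √[μ(2/r₁ − 1/a_t)] = 27.606 km/s.
First burn Δv₁ = |v_p − v₁| = 4.299 km/s.
Circular speed at r₂: v₂ = √(μ/r₂) = 15.205 km/s.
Transfer-orbit speed at r₂: v_a = √[μ(2/r₂ − 1/a_t)] = 11.749 km/s.
Second burn Δv₂ = |v₂ − v_a| = 3.456 km/s.
Total Δv = Δv₁ + Δv₂ = 7.755 km/s.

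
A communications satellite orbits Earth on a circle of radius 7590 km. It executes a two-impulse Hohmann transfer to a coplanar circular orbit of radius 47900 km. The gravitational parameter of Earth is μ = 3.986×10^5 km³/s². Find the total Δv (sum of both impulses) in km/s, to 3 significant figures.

Semi-major axis of the transfer orbit: a_t = (7590 + 47900)/2 = 27745 km.
At r₁ the circular-orbit speed is v₁ = √(μ/r₁) = 7.247 km/s.
Transfer-orbit speed at r₁ (vis-viva equation): v_p = √[μ(2/r₁ − 1/a_t)] = 9.522 km/s.
First burn Δv₁ = |v_p − v₁| = 2.275 km/s.
Circular speed at r₂: v₂ = √(μ/r₂) = 2.885 km/s.
Transfer-orbit speed at r₂: v_a = √[μ(2/r₂ − 1/a_t)] = 1.509 km/s.
Second burn Δv₂ = |v₂ − v_a| = 1.376 km/s.
Δv = Δv₁ + Δv₂ = 2.275 + 1.376 = 3.651 km/s.

Δv = 3.65 km/s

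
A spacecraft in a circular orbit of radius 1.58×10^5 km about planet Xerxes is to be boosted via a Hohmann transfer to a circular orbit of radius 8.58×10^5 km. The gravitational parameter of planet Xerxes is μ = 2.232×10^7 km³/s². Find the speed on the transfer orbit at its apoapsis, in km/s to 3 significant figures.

Semi-major axis of the transfer orbit: a_t = (1.580×10^5 + 8.580×10^5)/2 = 5.080×10^5 km.
The apoapsis of the transfer ellipse is at r = 8.580×10^5 km.
Applying v² = μ(2/r − 1/a_t): v = 2.844 km/s.

v = 2.84 km/s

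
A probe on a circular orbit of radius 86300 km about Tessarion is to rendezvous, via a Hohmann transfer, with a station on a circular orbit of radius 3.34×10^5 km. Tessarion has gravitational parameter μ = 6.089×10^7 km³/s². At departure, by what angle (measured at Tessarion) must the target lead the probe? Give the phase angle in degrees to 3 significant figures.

Semi-major axis of the transfer orbit: a_t = (86300 + 3.340×10^5)/2 = 2.1015×10^5 km.
Transfer time t = π√(a_t³/μ) = 38790 s.
Target angular speed ω₂ = √(μ/r₂³) = 4.043×10^-5 rad/s.
Angle swept by the target during transfer: ω₂·t = 1.568 rad = 89.84°.
The probe traverses 180° on the transfer ellipse, so the target must lead by 180° − 89.84° = 90.2°.

φ = 90.2°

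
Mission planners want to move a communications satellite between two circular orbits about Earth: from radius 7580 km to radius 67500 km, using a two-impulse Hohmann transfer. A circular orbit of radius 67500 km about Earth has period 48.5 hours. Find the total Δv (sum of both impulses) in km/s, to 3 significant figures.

Δv = 3.81 km/s

From Kepler's third law T² = 4π²r³/μ at r = 67500 km, T = 48.5 hours = 48.5 × 3600 s = 1.746×10^5 s: μ = 4π²r³/T² = 3.98275×10^5 km³/s².
The Hohmann ellipse has a_t = (r₁ + r₂)/2 = 37540 km.
Circular speed at r₁: v₁ = √(μ/r₁) = √(3.98275×10^5/7580) = 7.249 km/s.
On the transfer ellipse at r₁, vis-viva equation gives v_p = √[μ(2/r₁ − 1/a_t)] = 9.720 km/s.
First burn Δv₁ = |v_p − v₁| = 2.471 km/s.
Circular speed at r₂: v₂ = √(μ/r₂) = 2.4291 km/s.
Transfer-orbit speed at r₂: v_a = √[μ(2/r₂ − 1/a_t)] = 1.0915 km/s.
Second burn Δv₂ = |v₂ − v_a| = 1.338 km/s.
Δv = Δv₁ + Δv₂ = 2.471 + 1.338 = 3.809 km/s.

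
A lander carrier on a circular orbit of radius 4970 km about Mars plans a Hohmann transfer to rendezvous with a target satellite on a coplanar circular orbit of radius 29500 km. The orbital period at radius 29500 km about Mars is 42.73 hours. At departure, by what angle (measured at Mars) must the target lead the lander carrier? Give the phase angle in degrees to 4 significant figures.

From Kepler's third law T² = 4π²r³/μ at r = 29500 km, T = 42.73 hours = 42.73 × 3600 s = 1.53828×10^5 s: μ = 4π²r³/T² = 42830.7 km³/s².
Semi-major axis of the transfer orbit: a_t = (4970 + 29500)/2 = 17235 km.
The half-period of the transfer ellipse is t = π√(a_t³/μ) = 34347 s.
Target angular speed ω₂ = √(μ/r₂³) = 4.0846×10^-5 rad/s.
Angle swept by the target during transfer: ω₂·t = 1.4029 rad = 80.38°.
The lander carrier traverses 180° on the transfer ellipse, so the target must lead by 180° − 80.38° = 99.62°.

φ = 99.62°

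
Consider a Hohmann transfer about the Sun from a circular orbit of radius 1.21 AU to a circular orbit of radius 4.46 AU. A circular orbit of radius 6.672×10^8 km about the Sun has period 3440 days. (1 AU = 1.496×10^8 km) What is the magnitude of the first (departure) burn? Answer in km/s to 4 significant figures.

Δv₁ = 6.885 km/s

From Kepler's third law T² = 4π²r³/μ at r = 6.672×10^8 km, T = 3440 days = 3440 × 86400 s = 2.97216×10^8 s: μ = 4π²r³/T² = 1.32734×10^11 km³/s².
In km: r₁ = 1.21 × 1.496×10^8 = 1.81016×10^8 km; r₂ = 4.46 × 1.496×10^8 = 6.67216×10^8 km.
Semi-major axis of the transfer orbit: a_t = (1.81016×10^8 + 6.67216×10^8)/2 = 4.24116×10^8 km.
On the circular orbit at r = 1.81016×10^8 km, v_c = √(μ/r) = 27.079 km/s.
Transfer-orbit speed at the same r (vis-viva, a = a_t): v_t = √[μ(2/r − 1/a_t)] = 33.964 km/s.
Δv₁ = |v_t − v_c| = |33.964 − 27.079| = 6.885 km/s.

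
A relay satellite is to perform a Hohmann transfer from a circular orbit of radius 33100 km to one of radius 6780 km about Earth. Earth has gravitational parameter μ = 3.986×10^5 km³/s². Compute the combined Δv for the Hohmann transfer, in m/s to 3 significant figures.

Δv = 3660 m/s

The Hohmann ellipse has a_t = (r₁ + r₂)/2 = 19940 km.
At r₁ the circular-orbit speed is v₁ = √(μ/r₁) = 3.4702 km/s.
On the transfer ellipse at r₁, v² = μ(2/r − 1/a) gives v_a = √[μ(2/r₁ − 1/a_t)] = 2.0235 km/s.
First burn Δv₁ = |v_a − v₁| = 1.447 km/s.
Circular speed at r₂: v₂ = √(μ/r₂) = 7.668 km/s.
Transfer-orbit speed at r₂: v_p = √[μ(2/r₂ − 1/a_t)] = 9.879 km/s.
Second burn Δv₂ = |v₂ − v_p| = 2.211 km/s.
Total Δv = Δv₁ + Δv₂ = 3.658 km/s.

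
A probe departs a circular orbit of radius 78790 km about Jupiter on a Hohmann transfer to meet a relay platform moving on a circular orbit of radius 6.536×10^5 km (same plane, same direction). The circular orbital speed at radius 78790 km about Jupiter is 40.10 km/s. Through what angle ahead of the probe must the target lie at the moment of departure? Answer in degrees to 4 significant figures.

φ = 104.5°

From the circular-orbit relation v² = μ/r at r = 78790 km: μ = v²r = (40.10)² × 78790 = 1.26695×10^8 km³/s².
The Hohmann ellipse has a_t = (r₁ + r₂)/2 = 3.66195×10^5 km.
Transfer time t = π√(a_t³/μ) = 61850 s.
Target angular speed ω₂ = √(μ/r₂³) = 2.1302×10^-5 rad/s.
Angle swept by the target during transfer: ω₂·t = 1.3175 rad = 75.49°.
Arrival is 180° from departure on the ellipse, so φ = 180° − 75.49° = 104.5°.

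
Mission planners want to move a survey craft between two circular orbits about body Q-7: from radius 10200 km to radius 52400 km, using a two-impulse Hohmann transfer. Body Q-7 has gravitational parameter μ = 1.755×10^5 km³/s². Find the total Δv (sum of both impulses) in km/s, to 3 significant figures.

Transfer-ellipse semi-major axis a_t = (r₁ + r₂)/2 = (10200 + 52400)/2 = 31300 km.
Circular speed at r₁: v₁ = √(μ/r₁) = √(1.755×10^5/10200) = 4.148 km/s.
On the transfer ellipse at r₁, v² = μ(2/r − 1/a) gives v_p = √[μ(2/r₁ − 1/a_t)] = 5.367 km/s.
First burn Δv₁ = |v_p − v₁| = 1.219 km/s.
Circular speed at r₂: v₂ = √(μ/r₂) = 1.8301 km/s.
Transfer-orbit speed at r₂: v_a = √[μ(2/r₂ − 1/a_t)] = 1.0447 km/s.
Second burn Δv₂ = |v₂ − v_a| = 0.7854 km/s.
Total Δv = Δv₁ + Δv₂ = 2.004 km/s.

Δv = 2.00 km/s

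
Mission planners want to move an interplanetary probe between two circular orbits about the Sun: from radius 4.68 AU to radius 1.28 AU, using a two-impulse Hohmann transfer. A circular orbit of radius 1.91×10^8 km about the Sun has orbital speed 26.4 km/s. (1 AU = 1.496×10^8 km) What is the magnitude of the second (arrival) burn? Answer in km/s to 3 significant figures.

Δv₂ = 6.68 km/s

From the circular-orbit relation v² = μ/r at r = 1.91×10^8 km: μ = v²r = (26.4)² × 1.91×10^8 = 1.33119×10^11 km³/s².
In km: r₁ = 4.68 × 1.496×10^8 = 7.00128×10^8 km; r₂ = 1.28 × 1.496×10^8 = 1.91488×10^8 km.
Semi-major axis of the transfer orbit: a_t = (7.00128×10^8 + 1.91488×10^8)/2 = 4.45808×10^8 km.
On the circular orbit at r = 1.91488×10^8 km, v_c = √(μ/r) = 26.366 km/s.
Transfer-orbit speed at the same r (vis-viva, a = a_t): v_t = √[μ(2/r − 1/a_t)] = 33.042 km/s.
Δv₂ = |v_t − v_c| = |33.042 − 26.366| = 6.676 km/s.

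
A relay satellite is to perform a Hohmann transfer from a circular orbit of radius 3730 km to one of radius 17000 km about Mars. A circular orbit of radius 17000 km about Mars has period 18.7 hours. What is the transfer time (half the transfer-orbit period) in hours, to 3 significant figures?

From Kepler's third law T² = 4π²r³/μ at r = 17000 km, T = 18.7 hours = 18.7 × 3600 s = 67320 s: μ = 4π²r³/T² = 42797.5 km³/s².
The Hohmann ellipse has a_t = (r₁ + r₂)/2 = 10365 km.
By Kepler's third law the transfer-orbit period is T = 2π√(a_t³/μ), so t = T/2 = 16020 s.
Converting: 16020 s ÷ 3600 s/hour = 4.45 hours.

t = 4.45 hours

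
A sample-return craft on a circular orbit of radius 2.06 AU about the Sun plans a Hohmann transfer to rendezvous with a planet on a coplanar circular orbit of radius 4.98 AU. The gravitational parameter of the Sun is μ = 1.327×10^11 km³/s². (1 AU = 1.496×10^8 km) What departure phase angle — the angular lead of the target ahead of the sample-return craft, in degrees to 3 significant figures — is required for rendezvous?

In km: r₁ = 2.06 × 1.496×10^8 = 3.08176×10^8 km; r₂ = 4.98 × 1.496×10^8 = 7.45008×10^8 km.
Semi-major axis of the transfer orbit: a_t = (3.08176×10^8 + 7.45008×10^8)/2 = 5.26592×10^8 km.
The half-period of the transfer ellipse is t = π√(a_t³/μ) = 1.0421×10^8 s.
Target angular speed ω₂ = √(μ/r₂³) = 1.7914×10^-8 rad/s.
Angle swept by the target during transfer: ω₂·t = 1.867 rad = 107.0°.
The sample-return craft traverses 180° on the transfer ellipse, so the target must lead by 180° − 107.0° = 73.0°.

φ = 73.0°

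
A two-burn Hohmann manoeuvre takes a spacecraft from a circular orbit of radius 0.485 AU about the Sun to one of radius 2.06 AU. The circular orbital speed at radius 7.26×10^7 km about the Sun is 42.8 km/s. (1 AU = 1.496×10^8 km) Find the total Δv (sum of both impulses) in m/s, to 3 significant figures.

Δv = 19600 m/s

From the circular-orbit relation v² = μ/r at r = 7.26×10^7 km: μ = v²r = (42.8)² × 7.26×10^7 = 1.32992×10^11 km³/s².
In km: r₁ = 0.485 × 1.496×10^8 = 7.2556×10^7 km; r₂ = 2.06 × 1.496×10^8 = 3.08176×10^8 km.
Semi-major axis of the transfer orbit: a_t = (7.2556×10^7 + 3.08176×10^8)/2 = 1.90366×10^8 km.
At r₁ the circular-orbit speed is v₁ = √(μ/r₁) = 42.81 km/s.
Transfer-orbit speed at r₁ (v² = μ(2/r − 1/a)): v_p = √[μ(2/r₁ − 1/a_t)] = 54.47 km/s.
First burn Δv₁ = |v_p − v₁| = 11.66 km/s.
At r₂, v₂ = √(μ/r₂) = 20.774 km/s.
Transfer-orbit speed at r₂: v_a = √[μ(2/r₂ − 1/a_t)] = 12.825 km/s.
Second burn Δv₂ = |v₂ − v_a| = 7.949 km/s.
Δv = Δv₁ + Δv₂ = 11.66 + 7.949 = 19.61 km/s.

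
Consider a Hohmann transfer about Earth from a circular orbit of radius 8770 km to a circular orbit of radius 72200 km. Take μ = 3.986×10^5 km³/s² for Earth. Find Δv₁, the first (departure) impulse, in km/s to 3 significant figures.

Semi-major axis of the transfer orbit: a_t = (8770 + 72200)/2 = 40485 km.
On the circular orbit at r = 8770 km, v_c = √(μ/r) = 6.742 km/s.
Vis-viva on the transfer ellipse at r = 8770 km gives v_t = √[μ(2/r − 1/a_t)] = 9.003 km/s.
Δv₁ = |v_t − v_c| = |9.003 − 6.742| = 2.261 km/s.

Δv₁ = 2.26 km/s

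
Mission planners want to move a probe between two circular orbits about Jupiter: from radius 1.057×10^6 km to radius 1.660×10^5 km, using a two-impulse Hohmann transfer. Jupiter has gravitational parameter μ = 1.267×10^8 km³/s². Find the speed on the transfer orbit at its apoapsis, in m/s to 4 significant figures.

v = 5704 m/s

Transfer-ellipse semi-major axis a_t = (r₁ + r₂)/2 = (1.057×10^6 + 1.660×10^5)/2 = 6.115×10^5 km.
The apoapsis of the transfer ellipse is at r = 1.057×10^6 km.
From the vis-viva equation, v = √[μ(2/r − 1/a_t)] = 5.704 km/s.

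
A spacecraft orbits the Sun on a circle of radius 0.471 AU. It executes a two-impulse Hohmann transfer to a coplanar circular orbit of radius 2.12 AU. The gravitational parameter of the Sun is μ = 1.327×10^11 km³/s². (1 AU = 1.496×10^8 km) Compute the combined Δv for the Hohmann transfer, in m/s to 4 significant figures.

Δv = 20240 m/s

In km: r₁ = 0.471 × 1.496×10^8 = 7.04616×10^7 km; r₂ = 2.12 × 1.496×10^8 = 3.17152×10^8 km.
Transfer-ellipse semi-major axis a_t = (r₁ + r₂)/2 = (7.04616×10^7 + 3.17152×10^8)/2 = 1.938068×10^8 km.
At r₁ the circular-orbit speed is v₁ = √(μ/r₁) = 43.397 km/s.
On the transfer ellipse at r₁, vis-viva equation gives v_p = √[μ(2/r₁ − 1/a_t)] = 55.515 km/s.
First burn Δv₁ = |v_p − v₁| = 12.12 km/s.
Circular speed at r₂: v₂ = √(μ/r₂) = 20.455 km/s.
Transfer-orbit speed at r₂: v_a = √[μ(2/r₂ − 1/a_t)] = 12.334 km/s.
Second burn Δv₂ = |v₂ − v_a| = 8.121 km/s.
Δv = Δv₁ + Δv₂ = 12.12 + 8.121 = 20.24 km/s.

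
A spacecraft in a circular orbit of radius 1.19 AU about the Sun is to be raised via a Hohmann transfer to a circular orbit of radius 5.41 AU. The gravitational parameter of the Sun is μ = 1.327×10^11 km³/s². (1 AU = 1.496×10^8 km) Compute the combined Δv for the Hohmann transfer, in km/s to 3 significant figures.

In km: r₁ = 1.19 × 1.496×10^8 = 1.78024×10^8 km; r₂ = 5.41 × 1.496×10^8 = 8.09336×10^8 km.
The Hohmann ellipse has a_t = (r₁ + r₂)/2 = 4.9368×10^8 km.
At r₁ the circular-orbit speed is v₁ = √(μ/r₁) = 27.302 km/s.
On the transfer ellipse at r₁, vis-viva gives v_p = √[μ(2/r₁ − 1/a_t)] = 34.957 km/s.
First burn Δv₁ = |v_p − v₁| = 7.655 km/s.
At r₂, v₂ = √(μ/r₂) = 12.8047 km/s.
Transfer-orbit speed at r₂: v_a = √[μ(2/r₂ − 1/a_t)] = 7.68931 km/s.
Second burn Δv₂ = |v₂ − v_a| = 5.115 km/s.
Δv = Δv₁ + Δv₂ = 7.655 + 5.115 = 12.77 km/s.

Δv = 12.8 km/s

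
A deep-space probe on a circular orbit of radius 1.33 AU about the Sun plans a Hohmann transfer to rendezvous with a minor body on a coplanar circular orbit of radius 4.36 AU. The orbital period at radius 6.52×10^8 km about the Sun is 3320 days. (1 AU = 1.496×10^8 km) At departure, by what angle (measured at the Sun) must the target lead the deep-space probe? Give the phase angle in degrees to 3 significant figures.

From Kepler's third law T² = 4π²r³/μ at r = 6.52×10^8 km, T = 3320 days = 3320 × 86400 s = 2.86848×10^8 s: μ = 4π²r³/T² = 1.32984×10^11 km³/s².
In km: r₁ = 1.33 × 1.496×10^8 = 1.98968×10^8 km; r₂ = 4.36 × 1.496×10^8 = 6.52256×10^8 km.
The Hohmann ellipse has a_t = (r₁ + r₂)/2 = 4.25612×10^8 km.
The half-period of the transfer ellipse is t = π√(a_t³/μ) = 7.564×10^7 s.
Target angular speed ω₂ = √(μ/r₂³) = 2.189×10^-8 rad/s.
Angle swept by the target during transfer: ω₂·t = 1.656 rad = 94.88°.
Arrival is 180° from departure on the ellipse, so φ = 180° − 94.88° = 85.1°.

φ = 85.1°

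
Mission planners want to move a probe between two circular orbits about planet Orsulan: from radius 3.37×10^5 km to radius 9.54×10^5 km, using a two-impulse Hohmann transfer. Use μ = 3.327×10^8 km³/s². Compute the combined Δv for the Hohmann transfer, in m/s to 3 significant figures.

Δv = 12000 m/s

Transfer-ellipse semi-major axis a_t = (r₁ + r₂)/2 = (3.370×10^5 + 9.540×10^5)/2 = 6.455×10^5 km.
Circular speed at r₁: v₁ = √(μ/r₁) = √(3.327×10^8/3.370×10^5) = 31.4204 km/s.
Transfer-orbit speed at r₁ (v² = μ(2/r − 1/a)): v_p = √[μ(2/r₁ − 1/a_t)] = 38.1977 km/s.
First burn Δv₁ = |v_p − v₁| = 6.777 km/s.
Circular speed at r₂: v₂ = √(μ/r₂) = 18.6746 km/s.
Transfer-orbit speed at r₂: v_a = √[μ(2/r₂ − 1/a_t)] = 13.4933 km/s.
Second burn Δv₂ = |v₂ − v_a| = 5.181 km/s.
Total Δv = Δv₁ + Δv₂ = 11.96 km/s.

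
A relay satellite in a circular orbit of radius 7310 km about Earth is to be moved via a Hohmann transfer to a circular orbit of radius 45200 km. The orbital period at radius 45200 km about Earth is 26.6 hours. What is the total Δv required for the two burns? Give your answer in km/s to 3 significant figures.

From Kepler's third law T² = 4π²r³/μ at r = 45200 km, T = 26.6 hours = 26.6 × 3600 s = 95760 s: μ = 4π²r³/T² = 3.97564×10^5 km³/s².
Semi-major axis of the transfer orbit: a_t = (7310 + 45200)/2 = 26255 km.
Circular speed at r₁: v₁ = √(μ/r₁) = √(3.97564×10^5/7310) = 7.3747 km/s.
Transfer-orbit speed at r₁ (v² = μ(2/r − 1/a)): v_p = √[μ(2/r₁ − 1/a_t)] = 9.6763 km/s.
First burn Δv₁ = |v_p − v₁| = 2.3016 km/s.
At r₂, v₂ = √(μ/r₂) = 2.9657 km/s.
Transfer-orbit speed at r₂: v_a = √[μ(2/r₂ − 1/a_t)] = 1.5649 km/s.
Second burn Δv₂ = |v₂ − v_a| = 1.4008 km/s.
Δv = Δv₁ + Δv₂ = 2.3016 + 1.4008 = 3.702 km/s.

Δv = 3.70 km/s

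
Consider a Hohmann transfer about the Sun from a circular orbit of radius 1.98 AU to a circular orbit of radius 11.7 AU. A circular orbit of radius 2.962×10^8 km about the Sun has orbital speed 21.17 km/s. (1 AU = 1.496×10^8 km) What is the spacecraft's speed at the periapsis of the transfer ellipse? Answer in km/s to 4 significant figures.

v = 27.69 km/s

From the circular-orbit relation v² = μ/r at r = 2.962×10^8 km: μ = v²r = (21.17)² × 2.962×10^8 = 1.32748×10^11 km³/s².
In km: r₁ = 1.98 × 1.496×10^8 = 2.96208×10^8 km; r₂ = 11.7 × 1.496×10^8 = 1.75032×10^9 km.
Transfer-ellipse semi-major axis a_t = (r₁ + r₂)/2 = (2.96208×10^8 + 1.75032×10^9)/2 = 1.023264×10^9 km.
At periapsis, r = 2.96208×10^8 km.
Applying v² = μ(2/r − 1/a_t): v = 27.69 km/s.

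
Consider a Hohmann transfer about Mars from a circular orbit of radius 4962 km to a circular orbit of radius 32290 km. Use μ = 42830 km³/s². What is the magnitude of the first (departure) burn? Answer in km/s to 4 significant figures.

Δv₁ = 0.9303 km/s

The Hohmann ellipse has a_t = (r₁ + r₂)/2 = 18626 km.
On the circular orbit at r = 4962 km, v_c = √(μ/r) = 2.9380 km/s.
Vis-viva on the transfer ellipse at r = 4962 km gives v_t = √[μ(2/r − 1/a_t)] = 3.8683 km/s.
Δv₁ = |v_t − v_c| = |3.8683 − 2.9380| = 0.9303 km/s.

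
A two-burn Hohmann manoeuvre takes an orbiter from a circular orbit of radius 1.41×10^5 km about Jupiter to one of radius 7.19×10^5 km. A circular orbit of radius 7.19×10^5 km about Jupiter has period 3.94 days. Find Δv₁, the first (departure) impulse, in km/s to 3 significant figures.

From Kepler's third law T² = 4π²r³/μ at r = 7.19×10^5 km, T = 3.94 days = 3.94 × 86400 s = 3.40416×10^5 s: μ = 4π²r³/T² = 1.26627×10^8 km³/s².
Transfer-ellipse semi-major axis a_t = (r₁ + r₂)/2 = (1.410×10^5 + 7.190×10^5)/2 = 4.300×10^5 km.
On the circular orbit at r = 1.410×10^5 km, v_c = √(μ/r) = 29.968 km/s.
Vis-viva on the transfer ellipse at r = 1.410×10^5 km gives v_t = √[μ(2/r − 1/a_t)] = 38.751 km/s.
Δv₁ = |v_t − v_c| = |38.751 − 29.968| = 8.783 km/s.

Δv₁ = 8.78 km/s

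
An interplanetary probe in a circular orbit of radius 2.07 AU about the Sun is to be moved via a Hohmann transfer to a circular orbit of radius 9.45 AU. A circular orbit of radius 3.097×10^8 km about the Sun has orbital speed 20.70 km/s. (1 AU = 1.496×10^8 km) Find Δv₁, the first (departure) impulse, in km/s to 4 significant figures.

From the circular-orbit relation v² = μ/r at r = 3.097×10^8 km: μ = v²r = (20.70)² × 3.097×10^8 = 1.32703×10^11 km³/s².
In km: r₁ = 2.07 × 1.496×10^8 = 3.09672×10^8 km; r₂ = 9.45 × 1.496×10^8 = 1.41372×10^9 km.
Semi-major axis of the transfer orbit: a_t = (3.09672×10^8 + 1.41372×10^9)/2 = 8.61696×10^8 km.
Circular speed at r = 3.09672×10^8 km: v_c = √(μ/r) = 20.701 km/s.
Vis-viva on the transfer ellipse at r = 3.09672×10^8 km gives v_t = √[μ(2/r − 1/a_t)] = 26.515 km/s.
Δv₁ = |v_t − v_c| = |26.515 − 20.701| = 5.814 km/s.

Δv₁ = 5.814 km/s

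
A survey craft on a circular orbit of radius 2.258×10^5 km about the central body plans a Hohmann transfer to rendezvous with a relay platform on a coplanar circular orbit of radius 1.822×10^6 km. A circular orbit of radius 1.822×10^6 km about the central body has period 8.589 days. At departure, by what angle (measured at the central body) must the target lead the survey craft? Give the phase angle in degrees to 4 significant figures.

φ = 104.2°

From Kepler's third law T² = 4π²r³/μ at r = 1.822×10^6 km, T = 8.589 days = 8.589 × 86400 s = 7.420896×10^5 s: μ = 4π²r³/T² = 4.33603×10^8 km³/s².
The Hohmann ellipse has a_t = (r₁ + r₂)/2 = 1.0239×10^6 km.
The half-period of the transfer ellipse is t = π√(a_t³/μ) = 1.5631×10^5 s.
Target angular speed ω₂ = √(μ/r₂³) = 8.4669×10^-6 rad/s.
Angle swept by the target during transfer: ω₂·t = 1.3235 rad = 75.83°.
The survey craft traverses 180° on the transfer ellipse, so the target must lead by 180° − 75.83° = 104.2°.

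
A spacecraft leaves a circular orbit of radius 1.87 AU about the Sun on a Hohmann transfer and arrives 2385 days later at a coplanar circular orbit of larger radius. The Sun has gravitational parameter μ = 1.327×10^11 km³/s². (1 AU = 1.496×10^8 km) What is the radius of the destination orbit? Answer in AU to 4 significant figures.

In km: r₁ = 1.87 × 1.496×10^8 = 2.79752×10^8 km.
Transfer time t = 2385 days = 2.06064×10^8 s, and t = π√(a_t³/μ).
So a_t = (μ t²/π²)^(1/3) = (1.327×10^11 × (2.06064×10^8)² / π²)^(1/3) = 8.2958×10^8 km.
Since a_t = (r₁ + r₂)/2, r₂ = 2a_t − r₁ = 2×8.2958×10^8 − 2.79752×10^8 = 1.379408×10^9 km.
In AU: r₂ = 1.379408×10^9 / 1.496×10^8 = 9.221 AU.

r₂ = 9.221 AU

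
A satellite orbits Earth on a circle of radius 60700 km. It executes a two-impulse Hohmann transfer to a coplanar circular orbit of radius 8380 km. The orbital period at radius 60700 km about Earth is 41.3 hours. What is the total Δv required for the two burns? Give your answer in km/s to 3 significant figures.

From Kepler's third law T² = 4π²r³/μ at r = 60700 km, T = 41.3 hours = 41.3 × 3600 s = 1.4868×10^5 s: μ = 4π²r³/T² = 3.99412×10^5 km³/s².
Transfer-ellipse semi-major axis a_t = (r₁ + r₂)/2 = (60700 + 8380)/2 = 34540 km.
At r₁ the circular-orbit speed is v₁ = √(μ/r₁) = 2.5652 km/s.
On the transfer ellipse at r₁, v² = μ(2/r − 1/a) gives v_a = √[μ(2/r₁ − 1/a_t)] = 1.2635 km/s.
First burn Δv₁ = |v_a − v₁| = 1.302 km/s.
Circular speed at r₂: v₂ = √(μ/r₂) = 6.904 km/s.
Transfer-orbit speed at r₂: v_p = √[μ(2/r₂ − 1/a_t)] = 9.152 km/s.
Second burn Δv₂ = |v₂ − v_p| = 2.248 km/s.
Total Δv = Δv₁ + Δv₂ = 3.550 km/s.

Δv = 3.55 km/s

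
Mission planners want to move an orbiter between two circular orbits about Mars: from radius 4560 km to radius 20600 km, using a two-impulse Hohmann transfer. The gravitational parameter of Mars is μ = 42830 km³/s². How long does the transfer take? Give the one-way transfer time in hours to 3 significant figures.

The Hohmann ellipse has a_t = (r₁ + r₂)/2 = 12580 km.
By Kepler's third law the transfer-orbit period is T = 2π√(a_t³/μ), so t = T/2 = 21420 s.
Converting: 21420 s ÷ 3600 s/hour = 5.95 hours.

t = 5.95 hours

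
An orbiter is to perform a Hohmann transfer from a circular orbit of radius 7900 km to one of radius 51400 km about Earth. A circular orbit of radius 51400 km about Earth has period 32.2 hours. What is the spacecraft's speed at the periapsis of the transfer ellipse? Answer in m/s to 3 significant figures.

From Kepler's third law T² = 4π²r³/μ at r = 51400 km, T = 32.2 hours = 32.2 × 3600 s = 1.1592×10^5 s: μ = 4π²r³/T² = 3.98963×10^5 km³/s².
Transfer-ellipse semi-major axis a_t = (r₁ + r₂)/2 = (7900 + 51400)/2 = 29650 km.
At periapsis, r = 7900 km.
Vis-viva: v = √[μ(2/r − 1/a_t)] = √[3.98963×10^5 × (2/7900 − 1/29650)] = 9.357 km/s.

v = 9360 m/s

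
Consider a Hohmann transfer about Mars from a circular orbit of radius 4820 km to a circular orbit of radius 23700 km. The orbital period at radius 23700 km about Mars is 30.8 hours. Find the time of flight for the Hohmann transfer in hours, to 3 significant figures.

t = 7.19 hours

From Kepler's third law T² = 4π²r³/μ at r = 23700 km, T = 30.8 hours = 30.8 × 3600 s = 1.1088×10^5 s: μ = 4π²r³/T² = 42746.3 km³/s².
Transfer-ellipse semi-major axis a_t = (r₁ + r₂)/2 = (4820 + 23700)/2 = 14260 km.
By Kepler's third law the transfer-orbit period is T = 2π√(a_t³/μ), so t = T/2 = 25870 s.
Converting: 25870 s ÷ 3600 s/hour = 7.19 hours.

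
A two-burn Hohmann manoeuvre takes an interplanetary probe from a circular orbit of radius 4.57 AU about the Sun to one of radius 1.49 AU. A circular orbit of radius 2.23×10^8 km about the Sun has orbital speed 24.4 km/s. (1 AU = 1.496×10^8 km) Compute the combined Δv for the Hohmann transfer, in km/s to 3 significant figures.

From the circular-orbit relation v² = μ/r at r = 2.23×10^8 km: μ = v²r = (24.4)² × 2.23×10^8 = 1.32765×10^11 km³/s².
In km: r₁ = 4.57 × 1.496×10^8 = 6.83672×10^8 km; r₂ = 1.49 × 1.496×10^8 = 2.22904×10^8 km.
Transfer-ellipse semi-major axis a_t = (r₁ + r₂)/2 = (6.83672×10^8 + 2.22904×10^8)/2 = 4.53288×10^8 km.
At r₁ the circular-orbit speed is v₁ = √(μ/r₁) = 13.935 km/s.
Transfer-orbit speed at r₁ (v² = μ(2/r − 1/a)): v_a = √[μ(2/r₁ − 1/a_t)] = 9.7722 km/s.
First burn Δv₁ = |v_a − v₁| = 4.163 km/s.
At r₂, v₂ = √(μ/r₂) = 24.405 km/s.
Transfer-orbit speed at r₂: v_p = √[μ(2/r₂ − 1/a_t)] = 29.972 km/s.
Second burn Δv₂ = |v₂ − v_p| = 5.567 km/s.
Total Δv = Δv₁ + Δv₂ = 9.730 km/s.

Δv = 9.73 km/s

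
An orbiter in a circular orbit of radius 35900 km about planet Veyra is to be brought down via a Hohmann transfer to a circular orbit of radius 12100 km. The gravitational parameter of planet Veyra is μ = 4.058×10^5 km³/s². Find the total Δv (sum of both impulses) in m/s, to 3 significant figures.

Semi-major axis of the transfer orbit: a_t = (35900 + 12100)/2 = 24000 km.
At r₁ the circular-orbit speed is v₁ = √(μ/r₁) = 3.362086 km/s.
Transfer-orbit speed at r₁ (vis-viva equation): v_a = √[μ(2/r₁ − 1/a_t)] = 2.387239 km/s.
First burn Δv₁ = |v_a − v₁| = 0.9748 km/s.
At r₂, v₂ = √(μ/r₂) = 5.791 km/s.
Transfer-orbit speed at r₂: v_p = √[μ(2/r₂ − 1/a_t)] = 7.083 km/s.
Second burn Δv₂ = |v₂ − v_p| = 1.292 km/s.
Total Δv = Δv₁ + Δv₂ = 2.267 km/s.

Δv = 2270 m/s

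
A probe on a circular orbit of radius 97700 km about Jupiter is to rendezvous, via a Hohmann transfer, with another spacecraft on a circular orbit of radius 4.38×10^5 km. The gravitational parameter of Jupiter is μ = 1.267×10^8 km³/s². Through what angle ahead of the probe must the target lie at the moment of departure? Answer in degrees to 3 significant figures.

φ = 93.9°

Transfer-ellipse semi-major axis a_t = (r₁ + r₂)/2 = (97700 + 4.380×10^5)/2 = 2.6785×10^5 km.
Transfer time t = π√(a_t³/μ) = 38690 s.
The target's mean motion on its circular orbit is ω₂ = √(μ/r₂³) = 3.8831×10^-5 rad/s.
Angle swept by the target during transfer: ω₂·t = 1.5024 rad = 86.08°.
The probe traverses 180° on the transfer ellipse, so the target must lead by 180° − 86.08° = 93.9°.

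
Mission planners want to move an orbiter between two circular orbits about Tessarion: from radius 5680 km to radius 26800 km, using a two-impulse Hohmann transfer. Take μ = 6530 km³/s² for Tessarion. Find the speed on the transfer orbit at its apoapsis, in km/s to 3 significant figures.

v = 0.292 km/s

Transfer-ellipse semi-major axis a_t = (r₁ + r₂)/2 = (5680 + 26800)/2 = 16240 km.
The apoapsis of the transfer ellipse is at r = 26800 km.
Applying v² = μ(2/r − 1/a_t): v = 0.2919 km/s.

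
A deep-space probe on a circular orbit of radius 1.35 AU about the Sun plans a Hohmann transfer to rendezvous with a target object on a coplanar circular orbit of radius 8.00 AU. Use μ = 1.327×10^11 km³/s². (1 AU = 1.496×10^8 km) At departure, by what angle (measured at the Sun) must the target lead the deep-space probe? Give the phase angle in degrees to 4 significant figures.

φ = 99.59°

In km: r₁ = 1.35 × 1.496×10^8 = 2.0196×10^8 km; r₂ = 8.00 × 1.496×10^8 = 1.1968×10^9 km.
The Hohmann ellipse has a_t = (r₁ + r₂)/2 = 6.9938×10^8 km.
Transfer time t = π√(a_t³/μ) = 1.5951×10^8 s.
The target's mean motion on its circular orbit is ω₂ = √(μ/r₂³) = 8.7984×10^-9 rad/s.
Angle swept by the target during transfer: ω₂·t = 1.4034 rad = 80.41°.
The deep-space probe traverses 180° on the transfer ellipse, so the target must lead by 180° − 80.41° = 99.59°.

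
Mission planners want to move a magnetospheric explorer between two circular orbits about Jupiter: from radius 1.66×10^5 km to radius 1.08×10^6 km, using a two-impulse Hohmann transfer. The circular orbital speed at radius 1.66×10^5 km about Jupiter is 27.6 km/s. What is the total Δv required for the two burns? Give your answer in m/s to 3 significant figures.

Δv = 14000 m/s

From the circular-orbit relation v² = μ/r at r = 1.66×10^5 km: μ = v²r = (27.6)² × 1.66×10^5 = 1.26452×10^8 km³/s².
The Hohmann ellipse has a_t = (r₁ + r₂)/2 = 6.230×10^5 km.
Circular speed at r₁: v₁ = √(μ/r₁) = √(1.26452×10^8/1.660×10^5) = 27.600 km/s.
Transfer-orbit speed at r₁ (v² = μ(2/r − 1/a)): v_p = √[μ(2/r₁ − 1/a_t)] = 36.339 km/s.
First burn Δv₁ = |v_p − v₁| = 8.739 km/s.
Circular speed at r₂: v₂ = √(μ/r₂) = 10.82 km/s.
Transfer-orbit speed at r₂: v_a = √[μ(2/r₂ − 1/a_t)] = 5.585 km/s.
Second burn Δv₂ = |v₂ − v_a| = 5.235 km/s.
Δv = Δv₁ + Δv₂ = 8.739 + 5.235 = 13.97 km/s.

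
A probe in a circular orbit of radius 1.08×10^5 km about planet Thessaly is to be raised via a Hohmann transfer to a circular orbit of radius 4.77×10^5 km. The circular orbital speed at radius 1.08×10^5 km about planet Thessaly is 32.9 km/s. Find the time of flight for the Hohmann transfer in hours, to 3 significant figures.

From the circular-orbit relation v² = μ/r at r = 1.08×10^5 km: μ = v²r = (32.9)² × 1.08×10^5 = 1.16900×10^8 km³/s².
Transfer-ellipse semi-major axis a_t = (r₁ + r₂)/2 = (1.080×10^5 + 4.770×10^5)/2 = 2.925×10^5 km.
Transfer time t = π√(a_t³/μ) = π√((2.925×10^5)³ / 1.16900×10^8) = 45970 s.
Converting: 45970 s ÷ 3600 s/hour = 12.8 hours.

t = 12.8 hours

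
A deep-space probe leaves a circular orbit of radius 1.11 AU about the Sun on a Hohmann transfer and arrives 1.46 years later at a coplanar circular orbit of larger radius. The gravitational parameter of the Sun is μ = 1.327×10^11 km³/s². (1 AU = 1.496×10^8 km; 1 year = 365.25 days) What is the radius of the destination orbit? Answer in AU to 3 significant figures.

In km: r₁ = 1.11 × 1.496×10^8 = 1.66056×10^8 km.
Transfer time t = 1.46 years × 365.25 × 86400 s = 4.6074096×10^7 s, and t = π√(a_t³/μ).
So a_t = (μ t²/π²)^(1/3) = (1.327×10^11 × (4.6074096×10^7)² / π²)^(1/3) = 3.0561×10^8 km.
Since a_t = (r₁ + r₂)/2, r₂ = 2a_t − r₁ = 2×3.0561×10^8 − 1.66056×10^8 = 4.45164×10^8 km.
In AU: r₂ = 4.45164×10^8 / 1.496×10^8 = 2.98 AU.

r₂ = 2.98 AU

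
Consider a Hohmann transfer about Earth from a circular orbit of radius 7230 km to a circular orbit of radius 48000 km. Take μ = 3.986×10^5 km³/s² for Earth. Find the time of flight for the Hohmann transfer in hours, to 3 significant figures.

t = 6.34 hours

Semi-major axis of the transfer orbit: a_t = (7230 + 48000)/2 = 27615 km.
By Kepler's third law the transfer-orbit period is T = 2π√(a_t³/μ), so t = T/2 = 22830 s.
Converting: 22830 s ÷ 3600 s/hour = 6.34 hours.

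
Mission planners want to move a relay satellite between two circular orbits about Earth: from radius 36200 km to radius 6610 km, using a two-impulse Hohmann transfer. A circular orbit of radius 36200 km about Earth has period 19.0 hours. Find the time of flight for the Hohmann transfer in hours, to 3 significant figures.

From Kepler's third law T² = 4π²r³/μ at r = 36200 km, T = 19.0 hours = 19.0 × 3600 s = 68400 s: μ = 4π²r³/T² = 4.00289×10^5 km³/s².
Transfer-ellipse semi-major axis a_t = (r₁ + r₂)/2 = (36200 + 6610)/2 = 21405 km.
By Kepler's third law the transfer-orbit period is T = 2π√(a_t³/μ), so t = T/2 = 15550 s.
Converting: 15550 s ÷ 3600 s/hour = 4.32 hours.

t = 4.32 hours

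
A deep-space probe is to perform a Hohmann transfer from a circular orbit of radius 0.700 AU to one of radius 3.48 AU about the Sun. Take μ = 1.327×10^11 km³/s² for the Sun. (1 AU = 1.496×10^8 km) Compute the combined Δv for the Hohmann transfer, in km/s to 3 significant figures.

In km: r₁ = 0.700 × 1.496×10^8 = 1.0472×10^8 km; r₂ = 3.48 × 1.496×10^8 = 5.20608×10^8 km.
Semi-major axis of the transfer orbit: a_t = (1.0472×10^8 + 5.20608×10^8)/2 = 3.12664×10^8 km.
At r₁ the circular-orbit speed is v₁ = √(μ/r₁) = 35.5976 km/s.
On the transfer ellipse at r₁, vis-viva equation gives v_p = √[μ(2/r₁ − 1/a_t)] = 45.9343 km/s.
First burn Δv₁ = |v_p − v₁| = 10.337 km/s.
At r₂, v₂ = √(μ/r₂) = 15.96541 km/s.
Transfer-orbit speed at r₂: v_a = √[μ(2/r₂ − 1/a_t)] = 9.239658 km/s.
Second burn Δv₂ = |v₂ − v_a| = 6.7258 km/s.
Total Δv = Δv₁ + Δv₂ = 17.06 km/s.

Δv = 17.1 km/s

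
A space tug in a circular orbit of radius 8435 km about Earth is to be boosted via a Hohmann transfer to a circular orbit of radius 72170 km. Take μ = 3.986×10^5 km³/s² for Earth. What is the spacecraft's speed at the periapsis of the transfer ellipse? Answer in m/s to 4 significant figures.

Transfer-ellipse semi-major axis a_t = (r₁ + r₂)/2 = (8435 + 72170)/2 = 40302.5 km.
At periapsis, r = 8435 km.
From the vis-viva equation, v = √[μ(2/r − 1/a_t)] = 9.199 km/s.

v = 9199 m/s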